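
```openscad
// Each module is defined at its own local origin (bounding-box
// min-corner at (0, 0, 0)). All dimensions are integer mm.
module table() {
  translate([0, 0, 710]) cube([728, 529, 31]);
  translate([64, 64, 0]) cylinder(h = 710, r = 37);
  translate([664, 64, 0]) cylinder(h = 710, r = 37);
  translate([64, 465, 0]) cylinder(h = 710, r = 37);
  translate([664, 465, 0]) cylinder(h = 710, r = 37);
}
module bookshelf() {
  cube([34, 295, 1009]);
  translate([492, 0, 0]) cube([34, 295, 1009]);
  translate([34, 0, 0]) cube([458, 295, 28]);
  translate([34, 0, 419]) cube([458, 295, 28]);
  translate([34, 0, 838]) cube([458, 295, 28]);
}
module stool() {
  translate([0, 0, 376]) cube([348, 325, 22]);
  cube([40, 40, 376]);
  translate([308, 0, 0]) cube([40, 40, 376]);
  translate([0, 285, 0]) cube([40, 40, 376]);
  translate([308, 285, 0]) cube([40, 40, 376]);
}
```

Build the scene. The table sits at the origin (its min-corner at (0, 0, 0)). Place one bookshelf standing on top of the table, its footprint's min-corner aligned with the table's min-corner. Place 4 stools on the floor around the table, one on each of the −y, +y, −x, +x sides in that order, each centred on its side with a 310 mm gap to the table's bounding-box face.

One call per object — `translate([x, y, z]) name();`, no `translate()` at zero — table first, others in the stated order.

table();
translate([0, 0, 741]) bookshelf();
translate([190, -635, 0]) stool();
translate([190, 839, 0]) stool();
translate([-658, 102, 0]) stool();
translate([1038, 102, 0]) stool();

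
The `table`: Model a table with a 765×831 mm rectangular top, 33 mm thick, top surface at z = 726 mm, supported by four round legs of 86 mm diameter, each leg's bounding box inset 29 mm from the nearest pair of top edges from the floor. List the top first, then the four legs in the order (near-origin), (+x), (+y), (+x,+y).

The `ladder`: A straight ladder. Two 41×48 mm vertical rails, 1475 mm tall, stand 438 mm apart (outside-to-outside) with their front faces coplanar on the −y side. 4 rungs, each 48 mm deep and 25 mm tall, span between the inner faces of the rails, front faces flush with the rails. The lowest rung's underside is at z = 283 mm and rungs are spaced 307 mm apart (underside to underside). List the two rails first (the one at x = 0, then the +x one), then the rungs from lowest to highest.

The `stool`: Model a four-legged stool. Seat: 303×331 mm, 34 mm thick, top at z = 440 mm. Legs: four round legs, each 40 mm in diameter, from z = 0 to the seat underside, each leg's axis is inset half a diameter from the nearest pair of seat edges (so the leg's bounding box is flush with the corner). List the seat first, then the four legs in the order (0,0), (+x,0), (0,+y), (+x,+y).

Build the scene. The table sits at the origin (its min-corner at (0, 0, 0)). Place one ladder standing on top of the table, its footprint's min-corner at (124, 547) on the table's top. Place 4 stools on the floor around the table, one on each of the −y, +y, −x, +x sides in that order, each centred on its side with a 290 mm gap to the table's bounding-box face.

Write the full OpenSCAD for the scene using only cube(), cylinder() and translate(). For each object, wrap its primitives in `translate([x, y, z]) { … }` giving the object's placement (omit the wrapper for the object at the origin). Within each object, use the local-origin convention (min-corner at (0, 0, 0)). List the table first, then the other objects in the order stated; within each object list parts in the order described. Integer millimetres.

translate([0, 0, 693]) cube([765, 831, 33]);
translate([72, 72, 0]) cylinder(h = 693, r = 43);
translate([693, 72, 0]) cylinder(h = 693, r = 43);
translate([72, 759, 0]) cylinder(h = 693, r = 43);
translate([693, 759, 0]) cylinder(h = 693, r = 43);
translate([124, 547, 726]) {
  cube([41, 48, 1475]);
  translate([397, 0, 0]) cube([41, 48, 1475]);
  translate([41, 0, 283]) cube([356, 48, 25]);
  translate([41, 0, 590]) cube([356, 48, 25]);
  translate([41, 0, 897]) cube([356, 48, 25]);
  translate([41, 0, 1204]) cube([356, 48, 25]);
}
translate([231, -621, 0]) {
  translate([0, 0, 406]) cube([303, 331, 34]);
  translate([20, 20, 0]) cylinder(h = 406, r = 20);
  translate([283, 20, 0]) cylinder(h = 406, r = 20);
  translate([20, 311, 0]) cylinder(h = 406, r = 20);
  translate([283, 311, 0]) cylinder(h = 406, r = 20);
}
translate([231, 1121, 0]) {
  translate([0, 0, 406]) cube([303, 331, 34]);
  translate([20, 20, 0]) cylinder(h = 406, r = 20);
  translate([283, 20, 0]) cylinder(h = 406, r = 20);
  translate([20, 311, 0]) cylinder(h = 406, r = 20);
  translate([283, 311, 0]) cylinder(h = 406, r = 20);
}
translate([-593, 250, 0]) {
  translate([0, 0, 406]) cube([303, 331, 34]);
  translate([20, 20, 0]) cylinder(h = 406, r = 20);
  translate([283, 20, 0]) cylinder(h = 406, r = 20);
  translate([20, 311, 0]) cylinder(h = 406, r = 20);
  translate([283, 311, 0]) cylinder(h = 406, r = 20);
}
translate([1055, 250, 0]) {
  translate([0, 0, 406]) cube([303, 331, 34]);
  translate([20, 20, 0]) cylinder(h = 406, r = 20);
  translate([283, 20, 0]) cylinder(h = 406, r = 20);
  translate([20, 311, 0]) cylinder(h = 406, r = 20);
  translate([283, 311, 0]) cylinder(h = 406, r = 20);
}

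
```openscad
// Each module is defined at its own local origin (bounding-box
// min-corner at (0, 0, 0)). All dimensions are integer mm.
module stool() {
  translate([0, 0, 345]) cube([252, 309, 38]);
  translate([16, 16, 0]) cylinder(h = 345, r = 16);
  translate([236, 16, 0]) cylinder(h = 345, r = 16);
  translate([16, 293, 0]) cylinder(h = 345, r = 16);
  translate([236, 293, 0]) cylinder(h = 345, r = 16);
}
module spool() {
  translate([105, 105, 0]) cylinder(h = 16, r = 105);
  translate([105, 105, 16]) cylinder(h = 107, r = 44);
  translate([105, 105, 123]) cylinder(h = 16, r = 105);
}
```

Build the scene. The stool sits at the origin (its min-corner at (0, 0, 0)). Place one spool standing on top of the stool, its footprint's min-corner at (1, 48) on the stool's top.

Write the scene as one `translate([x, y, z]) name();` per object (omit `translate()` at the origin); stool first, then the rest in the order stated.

stool();
translate([1, 48, 383]) spool();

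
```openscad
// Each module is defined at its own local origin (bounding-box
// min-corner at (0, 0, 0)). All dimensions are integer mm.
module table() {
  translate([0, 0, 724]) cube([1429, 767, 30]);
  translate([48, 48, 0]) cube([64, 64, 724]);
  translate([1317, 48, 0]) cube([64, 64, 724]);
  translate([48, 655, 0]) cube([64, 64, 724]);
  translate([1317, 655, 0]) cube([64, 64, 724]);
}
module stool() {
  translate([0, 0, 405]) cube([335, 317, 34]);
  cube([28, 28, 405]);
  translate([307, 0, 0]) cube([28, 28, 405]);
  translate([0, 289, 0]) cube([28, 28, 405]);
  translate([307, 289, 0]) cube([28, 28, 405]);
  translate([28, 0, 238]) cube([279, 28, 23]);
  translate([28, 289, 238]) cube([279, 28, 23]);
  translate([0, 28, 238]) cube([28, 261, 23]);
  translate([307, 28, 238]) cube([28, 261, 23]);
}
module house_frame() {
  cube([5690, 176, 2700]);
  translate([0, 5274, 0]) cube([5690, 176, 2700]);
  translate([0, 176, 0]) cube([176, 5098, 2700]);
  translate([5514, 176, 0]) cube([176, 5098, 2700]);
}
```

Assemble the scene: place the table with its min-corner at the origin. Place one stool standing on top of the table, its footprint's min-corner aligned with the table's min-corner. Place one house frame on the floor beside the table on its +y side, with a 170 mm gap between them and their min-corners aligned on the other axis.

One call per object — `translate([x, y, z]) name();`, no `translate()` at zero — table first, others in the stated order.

table();
translate([0, 0, 754]) stool();
translate([0, 937, 0]) house_frame();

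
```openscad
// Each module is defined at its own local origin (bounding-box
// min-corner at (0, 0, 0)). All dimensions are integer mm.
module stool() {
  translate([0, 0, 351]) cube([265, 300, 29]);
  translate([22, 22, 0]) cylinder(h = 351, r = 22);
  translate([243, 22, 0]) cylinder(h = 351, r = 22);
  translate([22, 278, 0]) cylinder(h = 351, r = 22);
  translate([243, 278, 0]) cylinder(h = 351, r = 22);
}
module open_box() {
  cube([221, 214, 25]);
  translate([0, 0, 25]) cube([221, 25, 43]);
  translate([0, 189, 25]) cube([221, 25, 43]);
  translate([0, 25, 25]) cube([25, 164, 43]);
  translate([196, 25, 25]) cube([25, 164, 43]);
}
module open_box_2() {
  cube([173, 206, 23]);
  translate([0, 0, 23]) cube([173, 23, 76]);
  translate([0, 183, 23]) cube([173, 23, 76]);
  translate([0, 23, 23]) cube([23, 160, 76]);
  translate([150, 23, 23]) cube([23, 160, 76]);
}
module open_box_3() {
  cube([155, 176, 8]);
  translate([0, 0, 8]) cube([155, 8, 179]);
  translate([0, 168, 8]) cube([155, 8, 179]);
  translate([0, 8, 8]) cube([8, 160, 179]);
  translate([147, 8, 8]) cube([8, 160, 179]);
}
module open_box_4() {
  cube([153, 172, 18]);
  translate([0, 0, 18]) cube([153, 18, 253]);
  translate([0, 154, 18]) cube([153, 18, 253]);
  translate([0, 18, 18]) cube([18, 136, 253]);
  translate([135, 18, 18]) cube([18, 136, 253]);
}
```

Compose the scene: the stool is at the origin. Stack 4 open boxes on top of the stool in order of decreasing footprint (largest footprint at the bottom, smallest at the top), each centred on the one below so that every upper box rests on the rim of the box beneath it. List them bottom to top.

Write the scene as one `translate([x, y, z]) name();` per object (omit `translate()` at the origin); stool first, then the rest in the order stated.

stool();
translate([22, 43, 380]) open_box();
translate([46, 47, 448]) open_box_2();
translate([55, 62, 547]) open_box_3();
translate([56, 64, 734]) open_box_4();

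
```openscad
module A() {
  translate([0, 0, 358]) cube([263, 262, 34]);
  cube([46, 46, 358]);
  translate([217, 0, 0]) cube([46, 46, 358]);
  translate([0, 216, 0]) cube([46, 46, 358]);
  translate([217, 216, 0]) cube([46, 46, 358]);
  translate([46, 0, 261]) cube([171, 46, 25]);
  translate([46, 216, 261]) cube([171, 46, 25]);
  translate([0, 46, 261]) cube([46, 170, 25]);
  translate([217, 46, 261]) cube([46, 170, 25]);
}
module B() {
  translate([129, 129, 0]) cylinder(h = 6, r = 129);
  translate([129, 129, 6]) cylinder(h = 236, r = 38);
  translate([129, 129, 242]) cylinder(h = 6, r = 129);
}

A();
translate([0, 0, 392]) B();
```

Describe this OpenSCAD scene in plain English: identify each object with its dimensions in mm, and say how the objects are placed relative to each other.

A is a four-legged stool. The seat is a 263×262×34 mm slab whose top surface is at z = 392 mm; four square legs, each 46×46 mm in cross-section, run from the floor (z = 0) to the underside of the seat, each flush with a corner of the seat. Four stretchers, 46 mm wide and 25 mm tall, connect adjacent legs with their undersides at z = 261 mm, each running between the inner faces of the legs it joins and aligned with the legs' outer faces on the other axis.

B is a spool: two coaxial disc flanges of radius 129 mm and thickness 6 mm, joined by a core cylinder of radius 38 mm and height 236 mm. The lower flange rests on z = 0 and the three cylinders share a vertical axis.

The spool is on top of the stool.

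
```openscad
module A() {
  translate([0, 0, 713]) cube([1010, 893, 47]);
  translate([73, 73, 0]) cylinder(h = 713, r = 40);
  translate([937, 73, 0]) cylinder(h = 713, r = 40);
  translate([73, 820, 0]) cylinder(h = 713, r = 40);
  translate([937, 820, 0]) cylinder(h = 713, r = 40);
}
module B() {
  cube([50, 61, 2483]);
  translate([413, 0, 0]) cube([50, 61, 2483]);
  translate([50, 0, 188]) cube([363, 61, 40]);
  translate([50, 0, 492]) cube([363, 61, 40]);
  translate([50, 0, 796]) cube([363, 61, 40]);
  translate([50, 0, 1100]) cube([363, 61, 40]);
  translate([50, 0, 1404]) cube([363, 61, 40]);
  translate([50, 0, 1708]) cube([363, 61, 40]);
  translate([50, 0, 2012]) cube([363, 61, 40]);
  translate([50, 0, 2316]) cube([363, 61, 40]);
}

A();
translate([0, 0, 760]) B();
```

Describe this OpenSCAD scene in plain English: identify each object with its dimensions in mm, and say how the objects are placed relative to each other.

A is a rectangular dining table. The top is 1010×893×47 mm with its upper surface at z = 760 mm. It stands on four round legs of 80 mm diameter, each leg's bounding box inset 33 mm from the nearest pair of top edges, running from the floor to the underside of the top.

B is a straight ladder. Two 50×61 mm vertical rails, 2483 mm tall, stand 463 mm apart (outside-to-outside) with their front faces coplanar on the −y side. 8 rungs, each 61 mm deep and 40 mm tall, span between the inner faces of the rails, front faces flush with the rails. The lowest rung's underside is at z = 188 mm and rungs are spaced 304 mm apart (underside to underside).

The ladder is on top of the table.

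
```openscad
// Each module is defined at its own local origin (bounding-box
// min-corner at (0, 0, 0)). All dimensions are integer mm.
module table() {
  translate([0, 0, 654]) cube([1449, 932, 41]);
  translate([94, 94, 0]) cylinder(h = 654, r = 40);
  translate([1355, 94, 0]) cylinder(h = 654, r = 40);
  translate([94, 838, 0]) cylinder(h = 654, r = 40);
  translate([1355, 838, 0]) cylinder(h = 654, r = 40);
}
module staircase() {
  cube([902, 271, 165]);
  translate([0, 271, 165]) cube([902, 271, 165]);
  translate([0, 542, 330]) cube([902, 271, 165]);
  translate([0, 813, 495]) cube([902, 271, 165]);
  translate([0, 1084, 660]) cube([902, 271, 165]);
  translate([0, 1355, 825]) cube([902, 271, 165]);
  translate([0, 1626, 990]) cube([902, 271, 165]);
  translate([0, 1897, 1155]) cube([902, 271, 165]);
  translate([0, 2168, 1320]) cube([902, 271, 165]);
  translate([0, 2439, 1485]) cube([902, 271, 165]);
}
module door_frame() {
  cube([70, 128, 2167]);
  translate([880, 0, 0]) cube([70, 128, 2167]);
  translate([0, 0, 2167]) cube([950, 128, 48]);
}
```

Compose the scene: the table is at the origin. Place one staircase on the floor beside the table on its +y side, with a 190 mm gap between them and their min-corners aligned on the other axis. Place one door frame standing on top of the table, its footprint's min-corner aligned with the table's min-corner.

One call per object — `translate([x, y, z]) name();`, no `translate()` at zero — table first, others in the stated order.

table();
translate([0, 1122, 0]) staircase();
translate([0, 0, 695]) door_frame();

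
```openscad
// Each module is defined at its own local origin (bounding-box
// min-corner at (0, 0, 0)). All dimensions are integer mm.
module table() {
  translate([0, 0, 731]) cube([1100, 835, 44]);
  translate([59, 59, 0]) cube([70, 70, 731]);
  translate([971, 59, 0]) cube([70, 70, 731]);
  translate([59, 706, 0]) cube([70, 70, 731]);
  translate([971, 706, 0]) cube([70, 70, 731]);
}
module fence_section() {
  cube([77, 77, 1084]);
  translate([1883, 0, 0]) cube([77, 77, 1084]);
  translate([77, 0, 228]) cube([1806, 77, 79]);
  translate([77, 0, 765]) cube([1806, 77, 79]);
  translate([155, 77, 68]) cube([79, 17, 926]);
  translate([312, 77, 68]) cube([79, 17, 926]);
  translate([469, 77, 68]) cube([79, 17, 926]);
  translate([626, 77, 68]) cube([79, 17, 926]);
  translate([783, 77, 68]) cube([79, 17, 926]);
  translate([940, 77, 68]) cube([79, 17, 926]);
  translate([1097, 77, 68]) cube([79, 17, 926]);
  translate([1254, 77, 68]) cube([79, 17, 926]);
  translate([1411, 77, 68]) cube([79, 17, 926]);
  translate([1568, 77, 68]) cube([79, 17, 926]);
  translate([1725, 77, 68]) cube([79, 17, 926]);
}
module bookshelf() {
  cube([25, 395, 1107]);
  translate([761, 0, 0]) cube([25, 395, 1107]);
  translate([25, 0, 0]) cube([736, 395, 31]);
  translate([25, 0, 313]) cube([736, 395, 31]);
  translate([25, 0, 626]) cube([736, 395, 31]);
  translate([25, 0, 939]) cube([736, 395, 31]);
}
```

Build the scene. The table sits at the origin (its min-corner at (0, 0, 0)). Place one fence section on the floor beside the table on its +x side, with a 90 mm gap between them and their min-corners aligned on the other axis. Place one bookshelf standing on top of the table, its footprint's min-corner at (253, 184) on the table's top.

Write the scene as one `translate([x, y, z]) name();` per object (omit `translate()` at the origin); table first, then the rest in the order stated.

table();
translate([1190, 0, 0]) fence_section();
translate([253, 184, 775]) bookshelf();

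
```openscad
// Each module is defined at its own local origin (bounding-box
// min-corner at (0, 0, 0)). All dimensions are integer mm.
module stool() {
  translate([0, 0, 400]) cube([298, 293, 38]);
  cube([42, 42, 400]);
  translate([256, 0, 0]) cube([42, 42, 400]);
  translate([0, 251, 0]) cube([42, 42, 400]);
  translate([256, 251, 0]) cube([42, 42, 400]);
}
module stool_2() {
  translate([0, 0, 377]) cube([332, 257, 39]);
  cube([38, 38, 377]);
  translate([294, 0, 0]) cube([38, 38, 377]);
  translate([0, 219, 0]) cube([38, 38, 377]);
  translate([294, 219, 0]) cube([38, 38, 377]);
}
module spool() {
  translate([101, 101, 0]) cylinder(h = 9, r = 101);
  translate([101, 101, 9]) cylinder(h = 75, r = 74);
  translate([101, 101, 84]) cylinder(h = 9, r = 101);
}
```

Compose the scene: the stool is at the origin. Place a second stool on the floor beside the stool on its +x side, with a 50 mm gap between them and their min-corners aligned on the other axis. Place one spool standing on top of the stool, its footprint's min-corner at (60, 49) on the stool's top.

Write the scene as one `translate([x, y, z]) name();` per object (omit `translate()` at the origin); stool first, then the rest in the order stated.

stool();
translate([348, 0, 0]) stool_2();
translate([60, 49, 438]) spool();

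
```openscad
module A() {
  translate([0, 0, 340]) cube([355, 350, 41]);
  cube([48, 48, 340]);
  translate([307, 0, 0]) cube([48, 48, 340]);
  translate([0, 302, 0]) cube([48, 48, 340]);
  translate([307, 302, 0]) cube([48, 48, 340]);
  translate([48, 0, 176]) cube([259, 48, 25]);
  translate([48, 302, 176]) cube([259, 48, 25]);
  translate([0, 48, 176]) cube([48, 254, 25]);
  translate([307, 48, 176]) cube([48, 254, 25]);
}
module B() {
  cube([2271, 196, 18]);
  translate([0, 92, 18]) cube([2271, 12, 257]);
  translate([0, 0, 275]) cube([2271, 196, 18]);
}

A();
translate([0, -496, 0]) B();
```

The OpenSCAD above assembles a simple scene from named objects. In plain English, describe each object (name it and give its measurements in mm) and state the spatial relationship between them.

A is a simple wooden stool: a rectangular seat 355 mm (x) by 350 mm (y), 41 mm thick, top face at z = 381 mm, on four square legs, each 48×48 mm in cross-section. The legs rest on z = 0, each flush with a corner of the seat. Four stretchers, 48 mm wide and 25 mm tall, connect adjacent legs with their undersides at z = 176 mm, each running between the inner faces of the legs it joins and aligned with the legs' outer faces on the other axis.

B is an I-beam lying along x, 2271 mm long. Overall section height 293 mm. Two flanges 196 mm wide (y) and 18 mm thick, one on the floor and one at the top; a web 12 mm thick runs between them, centred on the flange width.

The I-beam is on the floor beside the stool on its −y side.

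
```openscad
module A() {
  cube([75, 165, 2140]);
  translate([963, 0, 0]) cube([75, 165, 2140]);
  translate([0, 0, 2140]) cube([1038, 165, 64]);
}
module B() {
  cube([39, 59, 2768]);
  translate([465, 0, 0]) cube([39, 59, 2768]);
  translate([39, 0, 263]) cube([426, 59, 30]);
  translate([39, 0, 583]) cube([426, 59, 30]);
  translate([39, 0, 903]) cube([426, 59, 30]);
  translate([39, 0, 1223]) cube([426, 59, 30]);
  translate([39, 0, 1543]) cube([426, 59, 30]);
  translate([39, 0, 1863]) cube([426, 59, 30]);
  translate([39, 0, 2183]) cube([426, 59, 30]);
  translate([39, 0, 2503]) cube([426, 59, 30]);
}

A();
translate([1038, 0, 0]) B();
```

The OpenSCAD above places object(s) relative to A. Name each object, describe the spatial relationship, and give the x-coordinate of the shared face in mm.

The door frame's +x face and the ladder's −x face are both at x = 1038 mm.

A is a door frame. B is a ladder. The ladder is against the door frame's +x side, with their −y faces flush. The x-coordinate of the shared face is 1038 mm.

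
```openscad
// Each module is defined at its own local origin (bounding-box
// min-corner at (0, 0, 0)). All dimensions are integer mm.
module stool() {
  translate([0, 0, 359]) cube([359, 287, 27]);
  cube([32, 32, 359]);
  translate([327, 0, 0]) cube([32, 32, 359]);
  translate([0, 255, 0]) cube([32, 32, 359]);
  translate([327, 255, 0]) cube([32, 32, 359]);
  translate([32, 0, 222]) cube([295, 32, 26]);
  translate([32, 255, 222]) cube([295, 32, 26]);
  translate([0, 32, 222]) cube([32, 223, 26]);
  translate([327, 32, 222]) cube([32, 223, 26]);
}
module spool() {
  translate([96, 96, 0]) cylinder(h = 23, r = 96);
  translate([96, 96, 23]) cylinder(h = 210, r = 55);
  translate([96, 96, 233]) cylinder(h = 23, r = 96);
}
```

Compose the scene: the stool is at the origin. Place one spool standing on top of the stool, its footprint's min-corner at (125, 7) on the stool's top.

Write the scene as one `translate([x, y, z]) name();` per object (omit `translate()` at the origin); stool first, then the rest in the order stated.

stool();
translate([125, 7, 386]) spool();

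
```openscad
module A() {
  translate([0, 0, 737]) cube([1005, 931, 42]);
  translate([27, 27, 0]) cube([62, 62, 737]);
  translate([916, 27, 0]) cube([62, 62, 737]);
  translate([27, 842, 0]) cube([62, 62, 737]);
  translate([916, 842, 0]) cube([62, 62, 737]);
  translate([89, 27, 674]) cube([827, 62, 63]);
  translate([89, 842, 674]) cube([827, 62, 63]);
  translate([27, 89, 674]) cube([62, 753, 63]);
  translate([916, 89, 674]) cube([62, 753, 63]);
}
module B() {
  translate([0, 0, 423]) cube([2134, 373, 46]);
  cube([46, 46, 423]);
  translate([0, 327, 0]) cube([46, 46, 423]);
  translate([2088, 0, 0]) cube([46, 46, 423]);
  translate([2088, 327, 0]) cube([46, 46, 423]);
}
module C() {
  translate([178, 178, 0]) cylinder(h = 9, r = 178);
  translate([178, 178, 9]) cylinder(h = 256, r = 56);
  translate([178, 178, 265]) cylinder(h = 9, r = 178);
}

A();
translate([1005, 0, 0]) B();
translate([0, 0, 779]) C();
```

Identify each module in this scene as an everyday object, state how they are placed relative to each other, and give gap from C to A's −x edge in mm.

A is a table. B is a bench. C is a spool. The bench is against the table's +x side, with their −y faces flush. The spool is on top of the table. The gap from the spool to the table's −x edge is 0 mm.

The spool's min-x is at 0; the table's min-x is 0; gap = 0 mm.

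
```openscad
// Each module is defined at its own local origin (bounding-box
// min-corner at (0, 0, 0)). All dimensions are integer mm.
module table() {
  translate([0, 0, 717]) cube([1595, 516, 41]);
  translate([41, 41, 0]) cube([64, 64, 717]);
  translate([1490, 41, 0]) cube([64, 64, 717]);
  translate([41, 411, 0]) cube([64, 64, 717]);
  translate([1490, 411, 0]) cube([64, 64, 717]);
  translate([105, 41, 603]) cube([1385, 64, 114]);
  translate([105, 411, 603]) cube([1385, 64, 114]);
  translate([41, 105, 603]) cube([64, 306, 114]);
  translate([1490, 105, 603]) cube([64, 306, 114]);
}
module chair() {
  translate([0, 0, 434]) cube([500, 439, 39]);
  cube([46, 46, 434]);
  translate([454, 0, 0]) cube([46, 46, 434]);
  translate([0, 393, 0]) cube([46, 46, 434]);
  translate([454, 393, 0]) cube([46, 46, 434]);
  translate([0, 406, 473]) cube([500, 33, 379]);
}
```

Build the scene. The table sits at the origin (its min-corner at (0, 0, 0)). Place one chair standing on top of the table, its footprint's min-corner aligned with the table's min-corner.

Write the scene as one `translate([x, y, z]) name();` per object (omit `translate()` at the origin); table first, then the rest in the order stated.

table();
translate([0, 0, 758]) chair();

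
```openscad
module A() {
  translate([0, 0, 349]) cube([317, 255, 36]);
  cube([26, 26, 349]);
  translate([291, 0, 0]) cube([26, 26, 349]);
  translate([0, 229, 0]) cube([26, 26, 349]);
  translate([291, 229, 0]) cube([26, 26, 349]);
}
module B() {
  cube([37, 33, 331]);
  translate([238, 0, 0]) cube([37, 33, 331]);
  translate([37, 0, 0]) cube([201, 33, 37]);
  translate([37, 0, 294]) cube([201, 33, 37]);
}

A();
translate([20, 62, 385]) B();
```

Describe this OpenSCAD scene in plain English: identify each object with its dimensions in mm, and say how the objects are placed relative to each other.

A is a simple wooden stool: a rectangular seat 317 mm (x) by 255 mm (y), 36 mm thick, top face at z = 385 mm, on four square legs, each 26×26 mm in cross-section. The legs rest on z = 0, each flush with a corner of the seat.

B is a rectangular picture frame lying in the x–z plane (depth along y). The opening is 201 mm wide (x) by 257 mm tall (z), surrounded by a border 37 mm wide on all four sides. The frame is 33 mm deep and is made of two full-height vertical stiles with two horizontal rails fitted between them.

The picture frame is on top of the stool.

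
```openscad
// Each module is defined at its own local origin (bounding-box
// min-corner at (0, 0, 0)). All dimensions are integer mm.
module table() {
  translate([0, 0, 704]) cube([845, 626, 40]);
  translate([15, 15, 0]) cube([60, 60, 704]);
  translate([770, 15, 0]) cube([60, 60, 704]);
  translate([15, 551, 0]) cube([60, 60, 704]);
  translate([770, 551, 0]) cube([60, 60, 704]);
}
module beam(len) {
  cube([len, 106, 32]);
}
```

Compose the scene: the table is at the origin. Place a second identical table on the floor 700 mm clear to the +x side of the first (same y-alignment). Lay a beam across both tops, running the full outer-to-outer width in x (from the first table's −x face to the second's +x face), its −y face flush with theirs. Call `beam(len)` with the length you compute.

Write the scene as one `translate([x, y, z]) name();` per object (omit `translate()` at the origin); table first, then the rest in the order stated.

table();
translate([1545, 0, 0]) table();
translate([0, 0, 744]) beam(2390);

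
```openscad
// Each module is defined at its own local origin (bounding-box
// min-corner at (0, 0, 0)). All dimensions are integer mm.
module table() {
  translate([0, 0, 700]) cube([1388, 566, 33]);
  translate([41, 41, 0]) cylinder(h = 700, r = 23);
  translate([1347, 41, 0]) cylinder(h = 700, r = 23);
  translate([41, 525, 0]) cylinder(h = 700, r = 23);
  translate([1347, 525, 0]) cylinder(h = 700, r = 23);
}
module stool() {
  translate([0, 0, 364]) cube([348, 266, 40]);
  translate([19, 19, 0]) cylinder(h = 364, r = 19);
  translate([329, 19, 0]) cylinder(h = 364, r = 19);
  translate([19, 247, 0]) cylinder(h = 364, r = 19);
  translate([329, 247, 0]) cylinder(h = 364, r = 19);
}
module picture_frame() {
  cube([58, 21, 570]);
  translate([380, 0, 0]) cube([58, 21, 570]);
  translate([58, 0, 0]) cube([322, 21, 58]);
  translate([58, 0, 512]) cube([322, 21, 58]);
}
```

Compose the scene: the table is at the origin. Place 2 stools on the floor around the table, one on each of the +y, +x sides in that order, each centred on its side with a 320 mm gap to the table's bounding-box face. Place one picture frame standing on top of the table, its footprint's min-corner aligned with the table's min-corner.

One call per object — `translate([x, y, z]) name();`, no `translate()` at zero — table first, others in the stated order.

table();
translate([520, 886, 0]) stool();
translate([1708, 150, 0]) stool();
translate([0, 0, 733]) picture_frame();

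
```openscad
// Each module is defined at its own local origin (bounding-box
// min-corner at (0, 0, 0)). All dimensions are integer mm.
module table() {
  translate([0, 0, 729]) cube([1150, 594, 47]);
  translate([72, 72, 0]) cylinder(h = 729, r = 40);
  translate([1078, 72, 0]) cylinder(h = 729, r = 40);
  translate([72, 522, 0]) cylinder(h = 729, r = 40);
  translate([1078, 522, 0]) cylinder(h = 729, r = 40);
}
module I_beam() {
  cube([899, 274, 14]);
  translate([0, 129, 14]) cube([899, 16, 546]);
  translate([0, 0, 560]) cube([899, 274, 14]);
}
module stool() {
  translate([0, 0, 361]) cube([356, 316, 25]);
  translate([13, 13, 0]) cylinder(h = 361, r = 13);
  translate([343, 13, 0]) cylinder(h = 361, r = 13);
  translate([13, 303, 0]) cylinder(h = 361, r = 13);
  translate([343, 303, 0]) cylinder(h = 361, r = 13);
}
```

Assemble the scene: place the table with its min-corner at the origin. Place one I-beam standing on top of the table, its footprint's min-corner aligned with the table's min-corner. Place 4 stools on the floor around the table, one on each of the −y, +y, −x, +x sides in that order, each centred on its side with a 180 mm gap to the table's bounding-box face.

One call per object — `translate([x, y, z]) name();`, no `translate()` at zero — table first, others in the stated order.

table();
translate([0, 0, 776]) I_beam();
translate([397, -496, 0]) stool();
translate([397, 774, 0]) stool();
translate([-536, 139, 0]) stool();
translate([1330, 139, 0]) stool();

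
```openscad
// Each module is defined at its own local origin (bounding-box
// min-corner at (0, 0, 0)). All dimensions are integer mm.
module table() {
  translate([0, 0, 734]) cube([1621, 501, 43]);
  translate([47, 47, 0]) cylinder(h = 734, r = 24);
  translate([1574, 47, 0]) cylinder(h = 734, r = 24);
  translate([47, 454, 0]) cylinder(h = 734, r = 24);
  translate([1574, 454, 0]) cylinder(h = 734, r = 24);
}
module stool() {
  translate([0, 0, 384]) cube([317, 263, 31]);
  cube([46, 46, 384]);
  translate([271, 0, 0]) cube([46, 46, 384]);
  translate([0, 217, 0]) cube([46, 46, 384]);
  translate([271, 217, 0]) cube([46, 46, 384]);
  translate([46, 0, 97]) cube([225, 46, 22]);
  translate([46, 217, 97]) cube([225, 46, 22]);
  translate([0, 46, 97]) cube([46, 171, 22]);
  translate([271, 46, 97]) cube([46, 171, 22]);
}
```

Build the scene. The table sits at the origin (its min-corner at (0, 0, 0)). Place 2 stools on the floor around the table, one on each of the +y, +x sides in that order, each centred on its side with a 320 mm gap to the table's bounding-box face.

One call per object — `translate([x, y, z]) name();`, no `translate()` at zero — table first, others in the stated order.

table();
translate([652, 821, 0]) stool();
translate([1941, 119, 0]) stool();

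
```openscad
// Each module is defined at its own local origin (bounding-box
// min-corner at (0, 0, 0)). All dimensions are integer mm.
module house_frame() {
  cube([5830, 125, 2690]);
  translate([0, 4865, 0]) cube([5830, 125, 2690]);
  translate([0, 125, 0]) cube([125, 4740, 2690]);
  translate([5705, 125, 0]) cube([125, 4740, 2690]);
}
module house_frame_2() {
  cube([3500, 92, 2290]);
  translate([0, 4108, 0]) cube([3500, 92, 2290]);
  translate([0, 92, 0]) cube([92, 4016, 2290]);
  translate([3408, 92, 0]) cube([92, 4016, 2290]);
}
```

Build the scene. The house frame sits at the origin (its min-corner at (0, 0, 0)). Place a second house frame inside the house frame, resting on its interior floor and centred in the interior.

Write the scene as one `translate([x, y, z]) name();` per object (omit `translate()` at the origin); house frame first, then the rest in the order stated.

house_frame();
translate([1165, 395, 0]) house_frame_2();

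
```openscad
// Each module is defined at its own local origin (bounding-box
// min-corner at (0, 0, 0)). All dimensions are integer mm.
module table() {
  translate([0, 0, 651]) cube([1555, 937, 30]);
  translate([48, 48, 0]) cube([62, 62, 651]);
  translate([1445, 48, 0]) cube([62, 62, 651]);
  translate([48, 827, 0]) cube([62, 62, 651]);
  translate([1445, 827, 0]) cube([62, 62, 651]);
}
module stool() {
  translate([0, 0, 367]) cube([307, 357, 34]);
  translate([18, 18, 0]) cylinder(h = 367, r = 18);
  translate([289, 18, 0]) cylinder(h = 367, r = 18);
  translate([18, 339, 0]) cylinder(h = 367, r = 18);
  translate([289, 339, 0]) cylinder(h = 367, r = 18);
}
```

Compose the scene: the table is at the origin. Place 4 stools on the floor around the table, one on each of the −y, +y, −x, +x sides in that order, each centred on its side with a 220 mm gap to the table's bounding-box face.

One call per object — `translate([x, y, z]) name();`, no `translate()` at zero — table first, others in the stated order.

table();
translate([624, -577, 0]) stool();
translate([624, 1157, 0]) stool();
translate([-527, 290, 0]) stool();
translate([1775, 290, 0]) stool();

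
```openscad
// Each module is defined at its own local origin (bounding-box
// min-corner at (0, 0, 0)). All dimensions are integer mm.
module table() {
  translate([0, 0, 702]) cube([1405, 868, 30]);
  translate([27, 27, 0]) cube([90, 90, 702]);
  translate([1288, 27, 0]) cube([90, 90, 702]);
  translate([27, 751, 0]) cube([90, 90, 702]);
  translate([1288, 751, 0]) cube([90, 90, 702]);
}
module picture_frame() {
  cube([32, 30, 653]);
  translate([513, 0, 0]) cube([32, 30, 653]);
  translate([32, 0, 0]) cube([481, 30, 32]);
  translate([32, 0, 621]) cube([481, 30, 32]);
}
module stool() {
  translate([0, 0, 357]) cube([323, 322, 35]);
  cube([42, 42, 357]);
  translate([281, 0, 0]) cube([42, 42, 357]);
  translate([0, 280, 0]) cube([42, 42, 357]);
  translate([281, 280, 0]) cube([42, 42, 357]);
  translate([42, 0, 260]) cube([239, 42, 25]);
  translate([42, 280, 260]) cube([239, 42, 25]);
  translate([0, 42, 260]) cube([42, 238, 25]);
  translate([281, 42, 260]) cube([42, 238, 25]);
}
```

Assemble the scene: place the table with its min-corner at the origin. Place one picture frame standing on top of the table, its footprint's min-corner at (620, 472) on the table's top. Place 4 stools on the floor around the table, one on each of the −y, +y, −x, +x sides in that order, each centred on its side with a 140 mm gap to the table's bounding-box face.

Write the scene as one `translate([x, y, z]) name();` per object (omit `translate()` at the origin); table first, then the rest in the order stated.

table();
translate([620, 472, 732]) picture_frame();
translate([541, -462, 0]) stool();
translate([541, 1008, 0]) stool();
translate([-463, 273, 0]) stool();
translate([1545, 273, 0]) stool();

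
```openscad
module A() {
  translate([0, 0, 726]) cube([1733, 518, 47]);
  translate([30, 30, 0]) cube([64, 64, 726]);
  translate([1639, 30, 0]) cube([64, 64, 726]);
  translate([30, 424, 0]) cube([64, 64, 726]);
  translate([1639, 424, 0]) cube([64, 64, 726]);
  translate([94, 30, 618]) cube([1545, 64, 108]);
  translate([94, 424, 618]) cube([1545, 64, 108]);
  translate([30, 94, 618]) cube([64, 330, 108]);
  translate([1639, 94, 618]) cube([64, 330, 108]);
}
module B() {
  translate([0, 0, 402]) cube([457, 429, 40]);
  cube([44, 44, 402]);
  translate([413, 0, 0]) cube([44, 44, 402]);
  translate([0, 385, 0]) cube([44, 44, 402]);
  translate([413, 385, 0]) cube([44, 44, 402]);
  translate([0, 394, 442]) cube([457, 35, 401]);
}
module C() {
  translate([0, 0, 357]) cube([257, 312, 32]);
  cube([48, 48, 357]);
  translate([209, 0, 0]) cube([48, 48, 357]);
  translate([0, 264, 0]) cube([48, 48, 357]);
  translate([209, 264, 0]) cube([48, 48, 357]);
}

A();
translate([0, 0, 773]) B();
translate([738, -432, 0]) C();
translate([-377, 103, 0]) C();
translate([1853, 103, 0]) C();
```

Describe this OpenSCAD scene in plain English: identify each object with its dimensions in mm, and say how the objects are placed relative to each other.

A is a table with a 1733×518 mm rectangular top, 47 mm thick, top surface at z = 773 mm, supported by four 64×64 mm square legs, each inset 30 mm from the nearest pair of top edges, running from the floor. Four apron rails, 64 mm thick and 108 mm tall, run between adjacent legs with their top edges flush with the underside of the top and their outer faces flush with the legs' outer faces.

B is a chair. The seat is a 457×429×40 mm slab with its top at z = 442 mm, on four 44×44 mm corner legs (flush with the seat edges, standing on z = 0). A flat backrest 35 mm thick, 401 mm tall, spans the full seat width and rises from the seat top along its +y edge, rear face flush with the rear of the seat.

C is a four-legged stool. The seat is 257×312 mm, 32 mm thick, top at z = 389 mm. It stands on four square legs, each 48×48 mm in cross-section, from z = 0 to the seat underside, each flush with a corner of the seat.

The chair is on top of the table. Three stools sit around the table at the −y, −x, +x sides.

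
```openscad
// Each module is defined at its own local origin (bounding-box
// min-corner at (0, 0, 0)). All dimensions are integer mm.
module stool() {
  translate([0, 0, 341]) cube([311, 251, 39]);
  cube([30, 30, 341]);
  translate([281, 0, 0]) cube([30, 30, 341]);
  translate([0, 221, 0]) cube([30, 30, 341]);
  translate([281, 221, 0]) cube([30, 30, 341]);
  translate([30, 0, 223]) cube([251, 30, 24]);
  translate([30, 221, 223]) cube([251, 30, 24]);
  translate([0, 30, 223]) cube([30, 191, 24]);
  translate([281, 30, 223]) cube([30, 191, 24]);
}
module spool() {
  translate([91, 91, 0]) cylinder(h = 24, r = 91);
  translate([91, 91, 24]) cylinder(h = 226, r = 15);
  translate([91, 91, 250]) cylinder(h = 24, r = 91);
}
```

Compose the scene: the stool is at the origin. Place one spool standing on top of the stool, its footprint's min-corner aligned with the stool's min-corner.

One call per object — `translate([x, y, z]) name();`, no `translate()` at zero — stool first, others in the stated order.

stool();
translate([0, 0, 380]) spool();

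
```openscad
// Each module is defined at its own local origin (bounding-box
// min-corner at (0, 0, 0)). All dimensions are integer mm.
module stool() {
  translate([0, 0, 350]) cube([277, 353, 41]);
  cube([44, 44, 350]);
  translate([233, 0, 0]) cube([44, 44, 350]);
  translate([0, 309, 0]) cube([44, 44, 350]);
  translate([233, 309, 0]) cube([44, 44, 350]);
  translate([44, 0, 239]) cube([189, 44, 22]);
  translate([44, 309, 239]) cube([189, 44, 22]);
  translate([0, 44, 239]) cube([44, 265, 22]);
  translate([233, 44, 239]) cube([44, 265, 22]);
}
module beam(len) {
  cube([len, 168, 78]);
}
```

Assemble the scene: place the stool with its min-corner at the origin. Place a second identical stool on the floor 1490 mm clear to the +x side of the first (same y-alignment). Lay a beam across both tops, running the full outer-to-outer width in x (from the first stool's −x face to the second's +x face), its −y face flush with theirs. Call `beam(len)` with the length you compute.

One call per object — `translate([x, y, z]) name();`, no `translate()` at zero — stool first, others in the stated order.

stool();
translate([1767, 0, 0]) stool();
translate([0, 0, 391]) beam(2044);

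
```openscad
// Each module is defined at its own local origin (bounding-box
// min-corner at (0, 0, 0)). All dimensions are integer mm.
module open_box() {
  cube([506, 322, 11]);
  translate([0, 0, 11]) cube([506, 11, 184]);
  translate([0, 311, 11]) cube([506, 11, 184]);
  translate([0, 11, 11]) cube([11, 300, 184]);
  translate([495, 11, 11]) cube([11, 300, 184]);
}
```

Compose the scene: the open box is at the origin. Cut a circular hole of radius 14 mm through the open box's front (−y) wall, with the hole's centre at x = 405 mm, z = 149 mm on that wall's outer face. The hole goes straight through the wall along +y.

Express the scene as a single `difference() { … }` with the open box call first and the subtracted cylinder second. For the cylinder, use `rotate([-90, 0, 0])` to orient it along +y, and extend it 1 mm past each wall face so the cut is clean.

difference() {
  open_box();
  translate([405, -1, 149]) rotate([-90, 0, 0]) cylinder(h = 13, r = 14);
}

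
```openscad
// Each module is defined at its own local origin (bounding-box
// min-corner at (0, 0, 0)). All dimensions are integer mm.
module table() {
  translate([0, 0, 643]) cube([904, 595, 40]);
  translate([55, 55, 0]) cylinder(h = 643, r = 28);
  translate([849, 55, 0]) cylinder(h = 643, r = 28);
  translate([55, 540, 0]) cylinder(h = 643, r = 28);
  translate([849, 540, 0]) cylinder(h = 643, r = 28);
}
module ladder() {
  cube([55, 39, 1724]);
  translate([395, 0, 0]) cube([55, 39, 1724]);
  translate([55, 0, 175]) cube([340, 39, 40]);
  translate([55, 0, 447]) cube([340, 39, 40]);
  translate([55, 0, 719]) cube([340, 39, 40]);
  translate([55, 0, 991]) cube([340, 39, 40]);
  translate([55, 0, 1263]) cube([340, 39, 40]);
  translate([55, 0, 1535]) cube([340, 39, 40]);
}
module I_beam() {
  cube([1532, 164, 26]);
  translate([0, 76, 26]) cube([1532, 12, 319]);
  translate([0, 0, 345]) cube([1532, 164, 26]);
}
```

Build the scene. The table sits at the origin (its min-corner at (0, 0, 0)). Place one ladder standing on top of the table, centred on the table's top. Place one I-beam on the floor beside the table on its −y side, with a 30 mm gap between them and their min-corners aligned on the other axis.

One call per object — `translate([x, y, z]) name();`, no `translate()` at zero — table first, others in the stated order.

table();
translate([227, 278, 683]) ladder();
translate([0, -194, 0]) I_beam();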